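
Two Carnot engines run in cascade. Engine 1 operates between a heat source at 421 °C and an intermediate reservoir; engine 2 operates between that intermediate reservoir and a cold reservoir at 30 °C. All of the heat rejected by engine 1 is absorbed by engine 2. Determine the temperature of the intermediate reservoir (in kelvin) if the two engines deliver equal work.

T_m ≈ 499 K

T_H = 421 °C → 421 + 273.15 = 694.15 K.
T_C = 30 °C → 30 + 273.15 = 303.15 K.
For reversible stages Q_m = Q_H·(T_m/T_H). Setting W₁ = Q_H(1 − T_m/T_H) equal to W₂ = Q_m(1 − T_C/T_m) = Q_H·(T_m − T_C)/T_H gives T_H − T_m = T_m − T_C, so T_m = (T_H + T_C)/2 = (694.15 + 303.15)/2 = 499 K.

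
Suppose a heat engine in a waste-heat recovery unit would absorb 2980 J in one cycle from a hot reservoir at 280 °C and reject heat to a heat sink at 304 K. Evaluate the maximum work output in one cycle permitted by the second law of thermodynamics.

T_H = 280 °C → 280 + 273.15 = 553.15 K.
By the Carnot theorem, η_max = 1 − T_C/T_H = 1 − 304.00/553.15 = 0.4504.
W_max = η_max · Q_H = 0.4504 × 2980 = 1342 J.

W_max ≈ 1342 J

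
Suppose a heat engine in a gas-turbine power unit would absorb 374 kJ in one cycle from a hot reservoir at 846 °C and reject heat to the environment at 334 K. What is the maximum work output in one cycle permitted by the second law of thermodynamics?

T_H = 846 °C → 846 + 273.15 = 1119.15 K.
No engine can exceed the Carnot limit: η_max = 1 − T_C/T_H = 1 − 334.00/1119.15 = 0.7016.
W_max = η_max · Q_H = 0.7016 × 374 = 262.4 kJ.

W_max ≈ 262.4 kJ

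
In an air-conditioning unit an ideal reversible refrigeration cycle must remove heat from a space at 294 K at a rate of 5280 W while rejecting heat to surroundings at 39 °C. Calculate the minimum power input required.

T_H = 39 °C → 39 + 273.15 = 312.15 K.
The reversible coefficient of performance is COP_R = T_C/(T_H − T_C) = 294.00/18.15 = 16.1983.
W = Q_C/COP_R = 5280/16.1983 = 326 W.

Ẇ_in ≈ 326 W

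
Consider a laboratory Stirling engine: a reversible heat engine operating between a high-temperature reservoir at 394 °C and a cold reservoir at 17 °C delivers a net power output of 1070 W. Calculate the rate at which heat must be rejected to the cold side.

T_H = 394 °C → 394 + 273.15 = 667.15 K.
T_C = 17 °C → 17 + 273.15 = 290.15 K.
Carnot efficiency: η = 1 − T_C/T_H = 1 − 290.15/667.15 = 0.5651.
Since Q_C/Q_H = T_C/T_H and Q_H = W/η, Q_C = W·T_C/(T_H − T_C) = 1070 × 290.15/377.00 = 824 W.

Q̇_C ≈ 824 W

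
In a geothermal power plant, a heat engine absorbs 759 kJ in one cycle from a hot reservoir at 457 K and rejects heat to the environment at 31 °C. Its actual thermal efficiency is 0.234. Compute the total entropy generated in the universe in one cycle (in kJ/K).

T_C = 31 °C → 31 + 273.15 = 304.15 K.
W = η·Q_H = 0.234 × 759 = 177.6 kJ, so Q_C = Q_H − W = 581.4 kJ.
Entropy balance on the reservoirs: −Q_H/T_H = -1.661 kJ/K, +Q_C/T_C = 1.912 kJ/K.
ΔS_univ = −Q_H/T_H + Q_C/T_C = 0.251 kJ/K (> 0, since η = 0.234 < η_Carnot = 0.334).

ΔS_univ ≈ 0.251 kJ/K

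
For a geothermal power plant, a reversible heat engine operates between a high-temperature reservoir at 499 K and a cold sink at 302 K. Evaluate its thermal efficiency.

Since the cycle is reversible, η = 1 − T_C/T_H = 1 − 302.00/499.00 = 0.3948.

η ≈ 0.3948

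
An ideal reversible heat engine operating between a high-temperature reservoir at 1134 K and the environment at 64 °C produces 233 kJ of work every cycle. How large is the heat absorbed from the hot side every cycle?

T_C = 64 °C → 64 + 273.15 = 337.15 K.
The Carnot efficiency is η = 1 − T_C/T_H = 1 − 337.15/1134.00 = 0.7027.
Q_H = W/η = 233/0.7027 = 332 kJ.

Q_H ≈ 332 kJ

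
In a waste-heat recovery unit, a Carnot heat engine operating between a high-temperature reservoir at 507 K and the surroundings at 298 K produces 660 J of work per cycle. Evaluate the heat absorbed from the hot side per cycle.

For a reversible engine, η = 1 − T_C/T_H = 1 − 298.00/507.00 = 0.4122.
Q_H = W/η = 660/0.4122 = 1600 J.

Q_H ≈ 1600 J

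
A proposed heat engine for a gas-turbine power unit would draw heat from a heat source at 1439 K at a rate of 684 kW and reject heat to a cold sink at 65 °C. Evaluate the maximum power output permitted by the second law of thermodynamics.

T_C = 65 °C → 65 + 273.15 = 338.15 K.
By the Carnot theorem, η_max = 1 − T_C/T_H = 1 − 338.15/1439.00 = 0.7650.
W_max = η_max · Q_H = 0.7650 × 684 = 523 kW.

Ẇ_max ≈ 523 kW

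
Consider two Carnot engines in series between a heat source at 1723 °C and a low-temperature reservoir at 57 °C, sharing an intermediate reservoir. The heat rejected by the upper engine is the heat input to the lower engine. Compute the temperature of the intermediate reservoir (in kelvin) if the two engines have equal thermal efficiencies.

T_H = 1723 °C → 1723 + 273.15 = 1996.15 K.
T_C = 57 °C → 57 + 273.15 = 330.15 K.
Equal efficiencies require 1 − T_m/T_H = 1 − T_C/T_m, i.e. T_m/T_H = T_C/T_m, so T_m = √(T_H·T_C) = √(1996.15 × 330.15) = 811.8 K.

T_m ≈ 811.8 K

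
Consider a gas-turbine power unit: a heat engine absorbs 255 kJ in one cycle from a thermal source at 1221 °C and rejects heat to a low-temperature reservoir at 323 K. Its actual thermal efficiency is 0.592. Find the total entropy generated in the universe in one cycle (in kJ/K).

ΔS_univ ≈ 0.151 kJ/K

T_H = 1221 °C → 1221 + 273.15 = 1494.15 K.
W = η·Q_H = 0.592 × 255 = 151.0 kJ, so Q_C = Q_H − W = 104.0 kJ.
Entropy balance on the reservoirs: −Q_H/T_H = -0.1707 kJ/K, +Q_C/T_C = 0.3221 kJ/K.
ΔS_univ = −Q_H/T_H + Q_C/T_C = 0.151 kJ/K (> 0, since η = 0.592 < η_Carnot = 0.784).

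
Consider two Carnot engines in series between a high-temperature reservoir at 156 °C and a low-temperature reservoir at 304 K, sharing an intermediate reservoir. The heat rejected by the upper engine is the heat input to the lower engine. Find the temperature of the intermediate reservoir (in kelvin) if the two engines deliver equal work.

T_m ≈ 366.6 K

T_H = 156 °C → 156 + 273.15 = 429.15 K.
For reversible stages Q_m = Q_H·(T_m/T_H). Setting W₁ = Q_H(1 − T_m/T_H) equal to W₂ = Q_m(1 − T_C/T_m) = Q_H·(T_m − T_C)/T_H gives T_H − T_m = T_m − T_C, so T_m = (T_H + T_C)/2 = (429.15 + 304.00)/2 = 366.6 K.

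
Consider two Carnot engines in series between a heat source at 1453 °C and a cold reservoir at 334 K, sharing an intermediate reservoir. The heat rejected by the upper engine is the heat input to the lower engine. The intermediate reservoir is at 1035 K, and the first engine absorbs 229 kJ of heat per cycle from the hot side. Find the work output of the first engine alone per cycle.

W₁ ≈ 91.69 kJ

T_H = 1453 °C → 1453 + 273.15 = 1726.15 K.
First-stage efficiency η₁ = 1 − T_m/T_H = 1 − 1035.00/1726.15 = 0.4004.
W₁ = η₁·Q_H = 0.4004 × 229 = 91.69 kJ.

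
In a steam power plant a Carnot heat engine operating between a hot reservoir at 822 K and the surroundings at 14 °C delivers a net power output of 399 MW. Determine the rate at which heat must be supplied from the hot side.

T_C = 14 °C → 14 + 273.15 = 287.15 K.
For a reversible engine, η = 1 − T_C/T_H = 1 − 287.15/822.00 = 0.6507.
Q_H = W/η = 399/0.6507 = 613 MW.

Q̇_H ≈ 613 MW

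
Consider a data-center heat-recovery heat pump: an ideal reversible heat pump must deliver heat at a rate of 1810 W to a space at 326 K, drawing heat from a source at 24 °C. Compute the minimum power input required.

Ẇ_in ≈ 160 W

T_C = 24 °C → 24 + 273.15 = 297.15 K.
COP_HP = T_H/(T_H − T_C) = 326.00/28.85 = 11.2998.
W = Q_H/COP_HP = 1810/11.2998 = 160 W.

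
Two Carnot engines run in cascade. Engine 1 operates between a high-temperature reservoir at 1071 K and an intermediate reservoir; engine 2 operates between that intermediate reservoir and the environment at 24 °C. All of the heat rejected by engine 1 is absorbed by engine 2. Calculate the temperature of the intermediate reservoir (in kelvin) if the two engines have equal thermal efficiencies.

T_C = 24 °C → 24 + 273.15 = 297.15 K.
Equal efficiencies require 1 − T_m/T_H = 1 − T_C/T_m, i.e. T_m/T_H = T_C/T_m, so T_m = √(T_H·T_C) = √(1071.00 × 297.15) = 564 K.

T_m ≈ 564 K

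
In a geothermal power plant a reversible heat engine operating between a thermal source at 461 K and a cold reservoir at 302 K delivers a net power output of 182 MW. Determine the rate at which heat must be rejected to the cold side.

Since the cycle is reversible, η = 1 − T_C/T_H = 1 − 302.00/461.00 = 0.3449.
Since Q_C/Q_H = T_C/T_H and Q_H = W/η, Q_C = W·T_C/(T_H − T_C) = 182 × 302.00/159.00 = 346 MW.

Q̇_C ≈ 346 MW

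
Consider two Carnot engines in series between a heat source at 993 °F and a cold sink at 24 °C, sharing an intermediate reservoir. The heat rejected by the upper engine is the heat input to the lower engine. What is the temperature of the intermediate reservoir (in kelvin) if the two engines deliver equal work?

T_H = 993 °F → (993 − 32) × 5/9 = 533.89 °C = 807.04 K.
T_C = 24 °C → 24 + 273.15 = 297.15 K.
For reversible stages Q_m = Q_H·(T_m/T_H). Setting W₁ = Q_H(1 − T_m/T_H) equal to W₂ = Q_m(1 − T_C/T_m) = Q_H·(T_m − T_C)/T_H gives T_H − T_m = T_m − T_C, so T_m = (T_H + T_C)/2 = (807.04 + 297.15)/2 = 552 K.

T_m ≈ 552 K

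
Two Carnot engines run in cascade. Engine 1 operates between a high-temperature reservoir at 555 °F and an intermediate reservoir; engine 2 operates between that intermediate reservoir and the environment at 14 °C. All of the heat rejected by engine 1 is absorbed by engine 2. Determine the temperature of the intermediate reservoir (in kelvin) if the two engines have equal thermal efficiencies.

T_H = 555 °F → (555 − 32) × 5/9 = 290.56 °C = 563.71 K.
T_C = 14 °C → 14 + 273.15 = 287.15 K.
Equal efficiencies require 1 − T_m/T_H = 1 − T_C/T_m, i.e. T_m/T_H = T_C/T_m, so T_m = √(T_H·T_C) = √(563.71 × 287.15) = 402.3 K.

T_m ≈ 402.3 K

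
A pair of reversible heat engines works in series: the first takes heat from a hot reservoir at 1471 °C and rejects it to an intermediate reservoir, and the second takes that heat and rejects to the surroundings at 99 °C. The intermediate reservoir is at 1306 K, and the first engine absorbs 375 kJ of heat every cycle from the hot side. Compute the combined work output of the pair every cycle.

T_H = 1471 °C → 1471 + 273.15 = 1744.15 K.
T_C = 99 °C → 99 + 273.15 = 372.15 K.
Two reversible stages in series are equivalent to a single Carnot engine between T_H and T_C, so η_total = 1 − T_C/T_H = 1 − 372.15/1744.15 = 0.7866.
W_total = η_total · Q_H = 0.7866 × 375 = 295 kJ.

W_total ≈ 295 kJ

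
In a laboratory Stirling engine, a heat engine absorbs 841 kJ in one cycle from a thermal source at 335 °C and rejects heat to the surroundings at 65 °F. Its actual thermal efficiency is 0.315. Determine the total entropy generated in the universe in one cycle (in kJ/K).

T_H = 335 °C → 335 + 273.15 = 608.15 K.
T_C = 65 °F → (65 − 32) × 5/9 = 18.33 °C = 291.48 K.
W = η·Q_H = 0.315 × 841 = 264.9 kJ, so Q_C = Q_H − W = 576.1 kJ.
Reservoir entropy changes: ΔS_H = −Q_H/T_H = −841/608.15 = -1.383 kJ/K and ΔS_C = +Q_C/T_C = 576.1/291.48 = 1.976 kJ/K.
ΔS_univ = −Q_H/T_H + Q_C/T_C = 0.594 kJ/K (> 0, since η = 0.315 < η_Carnot = 0.521).

ΔS_univ ≈ 0.594 kJ/K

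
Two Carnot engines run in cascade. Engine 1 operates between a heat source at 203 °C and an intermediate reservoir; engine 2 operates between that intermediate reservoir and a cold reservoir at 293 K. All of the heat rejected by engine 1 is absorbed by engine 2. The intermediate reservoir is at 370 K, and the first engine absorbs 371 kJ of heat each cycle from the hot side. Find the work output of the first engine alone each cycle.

W₁ ≈ 82.7 kJ

T_H = 203 °C → 203 + 273.15 = 476.15 K.
First-stage efficiency η₁ = 1 − T_m/T_H = 1 − 370.00/476.15 = 0.2229.
W₁ = η₁·Q_H = 0.2229 × 371 = 82.7 kJ.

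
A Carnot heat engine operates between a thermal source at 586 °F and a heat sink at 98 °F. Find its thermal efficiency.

η ≈ 0.467

T_H = 586 °F → (586 − 32) × 5/9 = 307.78 °C = 580.93 K.
T_C = 98 °F → (98 − 32) × 5/9 = 36.67 °C = 309.82 K.
η_rev = 1 − T_C/T_H = 1 − 309.82/580.93 = 0.467.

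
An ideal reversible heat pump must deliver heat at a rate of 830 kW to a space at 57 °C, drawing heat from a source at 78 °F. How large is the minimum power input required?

T_H = 57 °C → 57 + 273.15 = 330.15 K.
T_C = 78 °F → (78 − 32) × 5/9 = 25.56 °C = 298.71 K.
Reversible heating COP: COP_HP = T_H/(T_H − T_C) = 330.15/31.44 = 10.4995.
W = Q_H/COP_HP = 830/10.4995 = 79.1 kW.

Ẇ_in ≈ 79.1 kW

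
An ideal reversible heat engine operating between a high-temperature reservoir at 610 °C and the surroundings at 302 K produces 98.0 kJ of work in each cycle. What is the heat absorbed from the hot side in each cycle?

Q_H ≈ 149 kJ

T_H = 610 °C → 610 + 273.15 = 883.15 K.
The Carnot efficiency is η = 1 − T_C/T_H = 1 − 302.00/883.15 = 0.6580.
Q_H = W/η = 98.0/0.6580 = 149 kJ.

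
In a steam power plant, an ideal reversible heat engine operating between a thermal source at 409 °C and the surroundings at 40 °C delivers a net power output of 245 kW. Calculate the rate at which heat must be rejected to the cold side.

Q̇_C ≈ 208 kW

T_H = 409 °C → 409 + 273.15 = 682.15 K.
T_C = 40 °C → 40 + 273.15 = 313.15 K.
η_rev = 1 − T_C/T_H = 1 − 313.15/682.15 = 0.5409.
Since Q_C/Q_H = T_C/T_H and Q_H = W/η, Q_C = W·T_C/(T_H − T_C) = 245 × 313.15/369.00 = 208 kW.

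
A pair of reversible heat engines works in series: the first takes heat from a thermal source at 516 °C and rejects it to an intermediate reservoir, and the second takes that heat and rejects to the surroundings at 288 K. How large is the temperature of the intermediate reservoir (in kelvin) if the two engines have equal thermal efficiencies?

T_H = 516 °C → 516 + 273.15 = 789.15 K.
Equal efficiencies require 1 − T_m/T_H = 1 − T_C/T_m, i.e. T_m/T_H = T_C/T_m, so T_m = √(T_H·T_C) = √(789.15 × 288.00) = 477 K.

T_m ≈ 477 K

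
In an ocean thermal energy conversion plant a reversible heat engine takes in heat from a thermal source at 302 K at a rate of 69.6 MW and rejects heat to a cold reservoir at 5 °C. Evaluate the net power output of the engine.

Ẇ ≈ 5.50 MW

T_C = 5 °C → 5 + 273.15 = 278.15 K.
The Carnot efficiency is η = 1 − T_C/T_H = 1 − 278.15/302.00 = 0.0790.
W = η·Q_H = 0.0790 × 69.6 = 5.50 MW.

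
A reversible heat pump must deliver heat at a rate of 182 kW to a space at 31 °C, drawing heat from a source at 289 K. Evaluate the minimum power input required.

T_H = 31 °C → 31 + 273.15 = 304.15 K.
Reversible heating COP: COP_HP = T_H/(T_H − T_C) = 304.15/15.15 = 20.0759.
W = Q_H/COP_HP = 182/20.0759 = 9.07 kW.

Ẇ_in ≈ 9.07 kW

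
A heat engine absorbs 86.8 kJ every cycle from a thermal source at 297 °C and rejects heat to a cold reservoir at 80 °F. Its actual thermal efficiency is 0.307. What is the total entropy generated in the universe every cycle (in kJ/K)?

ΔS_univ ≈ 0.04839 kJ/K

T_H = 297 °C → 297 + 273.15 = 570.15 K.
T_C = 80 °F → (80 − 32) × 5/9 = 26.67 °C = 299.82 K.
W = η·Q_H = 0.307 × 86.8 = 26.65 kJ, so Q_C = Q_H − W = 60.15 kJ.
Reservoir entropy changes: ΔS_H = −Q_H/T_H = −86.8/570.15 = -0.1522 kJ/K and ΔS_C = +Q_C/T_C = 60.15/299.82 = 0.2006 kJ/K.
ΔS_univ = −Q_H/T_H + Q_C/T_C = 0.04839 kJ/K (> 0, since η = 0.307 < η_Carnot = 0.474).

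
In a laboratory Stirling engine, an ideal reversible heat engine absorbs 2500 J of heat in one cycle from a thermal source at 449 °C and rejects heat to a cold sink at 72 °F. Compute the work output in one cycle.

W ≈ 1477 J

T_H = 449 °C → 449 + 273.15 = 722.15 K.
T_C = 72 °F → (72 − 32) × 5/9 = 22.22 °C = 295.37 K.
η_rev = 1 − T_C/T_H = 1 − 295.37/722.15 = 0.5910.
W = η·Q_H = 0.5910 × 2500 = 1477 J.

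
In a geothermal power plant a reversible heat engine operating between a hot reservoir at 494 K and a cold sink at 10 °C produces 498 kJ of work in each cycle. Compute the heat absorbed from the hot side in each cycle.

Q_H ≈ 1167 kJ

T_C = 10 °C → 10 + 273.15 = 283.15 K.
For a reversible engine, η = 1 − T_C/T_H = 1 − 283.15/494.00 = 0.4268.
Q_H = W/η = 498/0.4268 = 1167 kJ.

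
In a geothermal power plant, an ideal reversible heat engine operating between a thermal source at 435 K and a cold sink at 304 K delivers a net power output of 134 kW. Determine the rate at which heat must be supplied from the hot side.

For a reversible engine, η = 1 − T_C/T_H = 1 − 304.00/435.00 = 0.3011.
Q_H = W/η = 134/0.3011 = 445 kW.

Q̇_H ≈ 445 kW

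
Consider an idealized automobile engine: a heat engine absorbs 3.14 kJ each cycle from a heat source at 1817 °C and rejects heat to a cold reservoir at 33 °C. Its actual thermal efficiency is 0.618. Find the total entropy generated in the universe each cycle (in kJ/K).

T_H = 1817 °C → 1817 + 273.15 = 2090.15 K.
T_C = 33 °C → 33 + 273.15 = 306.15 K.
W = η·Q_H = 0.618 × 3.14 = 1.941 kJ, so Q_C = Q_H − W = 1.199 kJ.
Entropy balance on the reservoirs: −Q_H/T_H = -0.001502 kJ/K, +Q_C/T_C = 0.003918 kJ/K.
ΔS_univ = −Q_H/T_H + Q_C/T_C = 0.00242 kJ/K (> 0, since η = 0.618 < η_Carnot = 0.854).

ΔS_univ ≈ 0.00242 kJ/K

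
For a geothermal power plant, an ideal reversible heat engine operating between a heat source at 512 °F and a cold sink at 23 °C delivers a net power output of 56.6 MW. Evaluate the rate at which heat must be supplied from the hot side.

Q̇_H ≈ 125 MW

T_H = 512 °F → (512 − 32) × 5/9 = 266.67 °C = 539.82 K.
T_C = 23 °C → 23 + 273.15 = 296.15 K.
η_rev = 1 − T_C/T_H = 1 − 296.15/539.82 = 0.4514.
Q_H = W/η = 56.6/0.4514 = 125 MW.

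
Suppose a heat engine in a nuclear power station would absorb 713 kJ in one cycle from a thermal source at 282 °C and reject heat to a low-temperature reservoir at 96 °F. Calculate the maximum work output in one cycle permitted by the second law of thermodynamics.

W_max ≈ 316.5 kJ

T_H = 282 °C → 282 + 273.15 = 555.15 K.
T_C = 96 °F → (96 − 32) × 5/9 = 35.56 °C = 308.71 K.
No engine can exceed the Carnot limit: η_max = 1 − T_C/T_H = 1 − 308.71/555.15 = 0.4439.
W_max = η_max · Q_H = 0.4439 × 713 = 316.5 kJ.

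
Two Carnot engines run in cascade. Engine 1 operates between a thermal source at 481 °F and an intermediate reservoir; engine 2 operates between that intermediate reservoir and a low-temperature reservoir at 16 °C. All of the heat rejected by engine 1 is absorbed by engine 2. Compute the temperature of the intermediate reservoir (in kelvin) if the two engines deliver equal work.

T_H = 481 °F → (481 − 32) × 5/9 = 249.44 °C = 522.59 K.
T_C = 16 °C → 16 + 273.15 = 289.15 K.
For reversible stages Q_m = Q_H·(T_m/T_H). Setting W₁ = Q_H(1 − T_m/T_H) equal to W₂ = Q_m(1 − T_C/T_m) = Q_H·(T_m − T_C)/T_H gives T_H − T_m = T_m − T_C, so T_m = (T_H + T_C)/2 = (522.59 + 289.15)/2 = 406 K.

T_m ≈ 406 K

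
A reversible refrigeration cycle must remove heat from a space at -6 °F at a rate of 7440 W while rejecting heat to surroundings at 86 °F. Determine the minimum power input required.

Ẇ_in ≈ 1509 W

T_H = 86 °F → (86 − 32) × 5/9 = 30.00 °C = 303.15 K.
T_C = -6 °F → (-6 − 32) × 5/9 = -21.11 °C = 252.04 K.
Carnot COP: COP_R = T_C/(T_H − T_C) = 252.04/51.11 = 4.9312.
W = Q_C/COP_R = 7440/4.9312 = 1509 W.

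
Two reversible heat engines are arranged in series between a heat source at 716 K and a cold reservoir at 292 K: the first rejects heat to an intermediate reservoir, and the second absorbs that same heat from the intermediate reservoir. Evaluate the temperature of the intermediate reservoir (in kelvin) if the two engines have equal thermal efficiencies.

T_m ≈ 457.2 K

Equal efficiencies require 1 − T_m/T_H = 1 − T_C/T_m, i.e. T_m/T_H = T_C/T_m, so T_m = √(T_H·T_C) = √(716.00 × 292.00) = 457.2 K.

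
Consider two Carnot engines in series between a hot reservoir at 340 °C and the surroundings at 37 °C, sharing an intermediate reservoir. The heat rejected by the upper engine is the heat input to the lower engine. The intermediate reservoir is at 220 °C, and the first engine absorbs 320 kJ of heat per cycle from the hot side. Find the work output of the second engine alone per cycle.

W₂ ≈ 95.51 kJ

T_H = 340 °C → 340 + 273.15 = 613.15 K.
T_C = 37 °C → 37 + 273.15 = 310.15 K.
T_m = 220 °C → 220 + 273.15 = 493.15 K.
Heat entering the second stage: Q_m = Q_H·(T_m/T_H) = 320 × 493.15/613.15 = 257.4 kJ.
Second-stage efficiency η₂ = 1 − T_C/T_m = 1 − 310.15/493.15 = 0.3711, so W₂ = η₂·Q_m = 95.51 kJ.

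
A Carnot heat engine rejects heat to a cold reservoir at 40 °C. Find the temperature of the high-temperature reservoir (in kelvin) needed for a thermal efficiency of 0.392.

T_C = 40 °C → 40 + 273.15 = 313.15 K.
From η = 1 − T_C/T_H, solving for T_H gives T_H = T_C/(1 − η) = 313.15/(1 − 0.392) = 515 K.

T_H ≈ 515 K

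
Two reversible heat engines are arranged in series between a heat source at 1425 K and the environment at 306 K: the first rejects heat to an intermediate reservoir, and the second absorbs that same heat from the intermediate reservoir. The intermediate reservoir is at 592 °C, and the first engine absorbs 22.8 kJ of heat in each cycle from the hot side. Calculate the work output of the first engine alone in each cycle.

T_m = 592 °C → 592 + 273.15 = 865.15 K.
First-stage efficiency η₁ = 1 − T_m/T_H = 1 − 865.15/1425.00 = 0.3929.
W₁ = η₁·Q_H = 0.3929 × 22.8 = 8.958 kJ.

W₁ ≈ 8.958 kJ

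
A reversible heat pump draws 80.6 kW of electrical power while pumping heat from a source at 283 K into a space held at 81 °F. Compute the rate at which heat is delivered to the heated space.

Q̇_H ≈ 1390 kW

T_H = 81 °F → (81 − 32) × 5/9 = 27.22 °C = 300.37 K.
Reversible heating COP: COP_HP = T_H/(T_H − T_C) = 300.37/17.37 = 17.2904.
Q_H = COP_HP · W = 17.2904 × 80.6 = 1390 kW.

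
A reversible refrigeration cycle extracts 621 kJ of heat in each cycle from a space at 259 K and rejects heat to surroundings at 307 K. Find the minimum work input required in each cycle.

W_in ≈ 115 kJ

Carnot COP: COP_R = T_C/(T_H − T_C) = 259.00/48.00 = 5.3958.
W = Q_C/COP_R = 621/5.3958 = 115 kJ.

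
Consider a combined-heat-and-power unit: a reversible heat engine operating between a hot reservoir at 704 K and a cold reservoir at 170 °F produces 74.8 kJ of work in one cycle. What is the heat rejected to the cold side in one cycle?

T_C = 170 °F → (170 − 32) × 5/9 = 76.67 °C = 349.82 K.
Carnot efficiency: η = 1 − T_C/T_H = 1 − 349.82/704.00 = 0.5031.
Since Q_C/Q_H = T_C/T_H and Q_H = W/η, Q_C = W·T_C/(T_H − T_C) = 74.8 × 349.82/354.18 = 73.9 kJ.

Q_C ≈ 73.9 kJ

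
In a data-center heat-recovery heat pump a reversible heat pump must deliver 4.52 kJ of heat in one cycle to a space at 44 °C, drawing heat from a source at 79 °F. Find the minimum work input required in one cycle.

W_in ≈ 0.2550 kJ

T_H = 44 °C → 44 + 273.15 = 317.15 K.
T_C = 79 °F → (79 − 32) × 5/9 = 26.11 °C = 299.26 K.
COP_HP = T_H/(T_H − T_C) = 317.15/17.89 = 17.7289.
W = Q_H/COP_HP = 4.52/17.7289 = 0.2550 kJ.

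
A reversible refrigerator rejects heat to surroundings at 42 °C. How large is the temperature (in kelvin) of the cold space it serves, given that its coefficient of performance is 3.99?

T_H = 42 °C → 42 + 273.15 = 315.15 K.
COP_R = T_C/(T_H − T_C) ⇒ T_C = T_H·COP_R/(1 + COP_R) = 315.15 × 3.99/(1 + 3.99) = 252 K.

T_C ≈ 252 K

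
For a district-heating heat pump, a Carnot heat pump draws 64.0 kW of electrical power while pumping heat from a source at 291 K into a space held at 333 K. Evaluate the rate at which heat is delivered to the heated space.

For a reversible heat pump, COP_HP = T_H/(T_H − T_C) = 333.00/42.00 = 7.9286.
Q_H = COP_HP · W = 7.9286 × 64.0 = 507.4 kW.

Q̇_H ≈ 507.4 kW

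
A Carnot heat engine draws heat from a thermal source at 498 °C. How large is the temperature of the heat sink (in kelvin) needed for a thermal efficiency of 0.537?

T_H = 498 °C → 498 + 273.15 = 771.15 K.
From η = 1 − T_C/T_H, T_C = T_H·(1 − η) = 771.15 × (1 − 0.537) = 357 K.

T_C ≈ 357 K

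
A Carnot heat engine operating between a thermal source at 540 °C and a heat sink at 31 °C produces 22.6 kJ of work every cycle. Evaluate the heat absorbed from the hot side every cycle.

Q_H ≈ 36.1 kJ

T_H = 540 °C → 540 + 273.15 = 813.15 K.
T_C = 31 °C → 31 + 273.15 = 304.15 K.
The Carnot efficiency is η = 1 − T_C/T_H = 1 − 304.15/813.15 = 0.6260.
Q_H = W/η = 22.6/0.6260 = 36.1 kJ.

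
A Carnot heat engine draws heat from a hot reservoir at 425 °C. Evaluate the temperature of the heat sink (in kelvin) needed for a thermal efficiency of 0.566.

T_C ≈ 303.0 K

T_H = 425 °C → 425 + 273.15 = 698.15 K.
From η = 1 − T_C/T_H, T_C = T_H·(1 − η) = 698.15 × (1 − 0.566) = 303.0 K.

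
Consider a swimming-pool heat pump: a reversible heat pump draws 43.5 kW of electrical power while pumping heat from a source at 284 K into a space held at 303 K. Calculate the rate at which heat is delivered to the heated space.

For a reversible heat pump, COP_HP = T_H/(T_H − T_C) = 303.00/19.00 = 15.9474.
Q_H = COP_HP · W = 15.9474 × 43.5 = 694 kW.

Q̇_H ≈ 694 kW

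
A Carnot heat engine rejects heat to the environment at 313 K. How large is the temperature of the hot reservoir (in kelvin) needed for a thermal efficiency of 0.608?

T_H ≈ 798 K

From η = 1 − T_C/T_H, solving for T_H gives T_H = T_C/(1 − η) = 313.00/(1 − 0.608) = 798 K.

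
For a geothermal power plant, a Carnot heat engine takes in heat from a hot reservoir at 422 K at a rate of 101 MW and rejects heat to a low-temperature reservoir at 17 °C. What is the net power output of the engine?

T_C = 17 °C → 17 + 273.15 = 290.15 K.
Carnot efficiency: η = 1 − T_C/T_H = 1 − 290.15/422.00 = 0.3124.
W = η·Q_H = 0.3124 × 101 = 31.56 MW.

Ẇ ≈ 31.56 MW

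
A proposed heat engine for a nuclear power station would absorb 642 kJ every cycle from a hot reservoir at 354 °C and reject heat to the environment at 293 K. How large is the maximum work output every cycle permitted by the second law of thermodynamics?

T_H = 354 °C → 354 + 273.15 = 627.15 K.
The second-law ceiling is the Carnot efficiency, η_max = 1 − T_C/T_H = 1 − 293.00/627.15 = 0.5328.
W_max = η_max · Q_H = 0.5328 × 642 = 342.1 kJ.

W_max ≈ 342.1 kJ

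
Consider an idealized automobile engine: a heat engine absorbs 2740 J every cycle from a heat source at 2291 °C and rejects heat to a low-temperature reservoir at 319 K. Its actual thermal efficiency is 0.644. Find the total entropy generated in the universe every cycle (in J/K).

ΔS_univ ≈ 1.989 J/K

T_H = 2291 °C → 2291 + 273.15 = 2564.15 K.
W = η·Q_H = 0.644 × 2740 = 1765 J, so Q_C = Q_H − W = 975.4 J.
Reservoir entropy changes: ΔS_H = −Q_H/T_H = −2740/2564.15 = -1.069 J/K and ΔS_C = +Q_C/T_C = 975.4/319.00 = 3.058 J/K.
ΔS_univ = −Q_H/T_H + Q_C/T_C = 1.989 J/K (> 0, since η = 0.644 < η_Carnot = 0.876).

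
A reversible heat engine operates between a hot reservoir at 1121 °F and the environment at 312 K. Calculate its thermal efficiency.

η ≈ 0.6447

T_H = 1121 °F → (1121 − 32) × 5/9 = 605.00 °C = 878.15 K.
For a reversible engine, η = 1 − T_C/T_H = 1 − 312.00/878.15 = 0.6447.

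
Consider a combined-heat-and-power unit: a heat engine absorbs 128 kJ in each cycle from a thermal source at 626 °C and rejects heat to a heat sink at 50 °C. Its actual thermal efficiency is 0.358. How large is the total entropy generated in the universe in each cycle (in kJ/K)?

ΔS_univ ≈ 0.112 kJ/K

T_H = 626 °C → 626 + 273.15 = 899.15 K.
T_C = 50 °C → 50 + 273.15 = 323.15 K.
W = η·Q_H = 0.358 × 128 = 45.82 kJ, so Q_C = Q_H − W = 82.18 kJ.
Entropy balance on the reservoirs: −Q_H/T_H = -0.1424 kJ/K, +Q_C/T_C = 0.2543 kJ/K.
ΔS_univ = −Q_H/T_H + Q_C/T_C = 0.112 kJ/K (> 0, since η = 0.358 < η_Carnot = 0.641).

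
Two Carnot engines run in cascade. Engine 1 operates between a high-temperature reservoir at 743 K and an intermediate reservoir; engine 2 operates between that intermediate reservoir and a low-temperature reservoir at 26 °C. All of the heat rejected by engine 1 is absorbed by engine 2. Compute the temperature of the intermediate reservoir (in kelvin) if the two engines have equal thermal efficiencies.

T_C = 26 °C → 26 + 273.15 = 299.15 K.
Equal efficiencies require 1 − T_m/T_H = 1 − T_C/T_m, i.e. T_m/T_H = T_C/T_m, so T_m = √(T_H·T_C) = √(743.00 × 299.15) = 471.5 K.

T_m ≈ 471.5 K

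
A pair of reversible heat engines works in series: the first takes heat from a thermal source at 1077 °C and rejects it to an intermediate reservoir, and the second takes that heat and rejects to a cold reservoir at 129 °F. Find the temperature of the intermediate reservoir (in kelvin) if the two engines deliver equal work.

T_m ≈ 839 K

T_H = 1077 °C → 1077 + 273.15 = 1350.15 K.
T_C = 129 °F → (129 − 32) × 5/9 = 53.89 °C = 327.04 K.
For reversible stages Q_m = Q_H·(T_m/T_H). Setting W₁ = Q_H(1 − T_m/T_H) equal to W₂ = Q_m(1 − T_C/T_m) = Q_H·(T_m − T_C)/T_H gives T_H − T_m = T_m − T_C, so T_m = (T_H + T_C)/2 = (1350.15 + 327.04)/2 = 839 K.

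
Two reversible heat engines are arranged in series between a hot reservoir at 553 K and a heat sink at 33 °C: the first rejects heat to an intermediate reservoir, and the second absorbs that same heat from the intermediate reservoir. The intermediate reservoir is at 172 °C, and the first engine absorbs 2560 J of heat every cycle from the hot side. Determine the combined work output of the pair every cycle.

T_C = 33 °C → 33 + 273.15 = 306.15 K.
Two reversible stages in series are equivalent to a single Carnot engine between T_H and T_C, so η_total = 1 − T_C/T_H = 1 − 306.15/553.00 = 0.4464.
W_total = η_total · Q_H = 0.4464 × 2560 = 1140 J.

W_total ≈ 1140 J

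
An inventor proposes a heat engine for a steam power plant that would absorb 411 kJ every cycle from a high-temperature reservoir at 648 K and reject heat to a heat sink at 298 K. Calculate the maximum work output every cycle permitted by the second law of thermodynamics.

No engine can exceed the Carnot limit: η_max = 1 − T_C/T_H = 1 − 298.00/648.00 = 0.5401.
W_max = η_max · Q_H = 0.5401 × 411 = 222.0 kJ.

W_max ≈ 222.0 kJ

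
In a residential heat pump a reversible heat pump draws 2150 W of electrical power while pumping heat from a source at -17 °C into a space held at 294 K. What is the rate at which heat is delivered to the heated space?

T_C = -17 °C → -17 + 273.15 = 256.15 K.
Reversible heating COP: COP_HP = T_H/(T_H − T_C) = 294.00/37.85 = 7.7675.
Q_H = COP_HP · W = 7.7675 × 2150 = 16700 W.

Q̇_H ≈ 16700 W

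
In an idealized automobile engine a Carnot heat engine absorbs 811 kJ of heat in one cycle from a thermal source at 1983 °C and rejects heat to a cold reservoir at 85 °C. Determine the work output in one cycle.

W ≈ 682.3 kJ

T_H = 1983 °C → 1983 + 273.15 = 2256.15 K.
T_C = 85 °C → 85 + 273.15 = 358.15 K.
η_rev = 1 − T_C/T_H = 1 − 358.15/2256.15 = 0.8413.
W = η·Q_H = 0.8413 × 811 = 682.3 kJ.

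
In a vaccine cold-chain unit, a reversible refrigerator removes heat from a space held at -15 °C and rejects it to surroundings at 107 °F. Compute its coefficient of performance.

T_H = 107 °F → (107 − 32) × 5/9 = 41.67 °C = 314.82 K.
T_C = -15 °C → -15 + 273.15 = 258.15 K.
COP_R = T_C/(T_H − T_C) = 258.15/(314.82 − 258.15) = 4.56.

COP_R ≈ 4.56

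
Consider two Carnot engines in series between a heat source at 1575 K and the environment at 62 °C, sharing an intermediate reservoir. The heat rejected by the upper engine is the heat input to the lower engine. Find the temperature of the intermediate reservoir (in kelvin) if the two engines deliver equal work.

T_C = 62 °C → 62 + 273.15 = 335.15 K.
For reversible stages Q_m = Q_H·(T_m/T_H). Setting W₁ = Q_H(1 − T_m/T_H) equal to W₂ = Q_m(1 − T_C/T_m) = Q_H·(T_m − T_C)/T_H gives T_H − T_m = T_m − T_C, so T_m = (T_H + T_C)/2 = (1575.00 + 335.15)/2 = 955.1 K.

T_m ≈ 955.1 K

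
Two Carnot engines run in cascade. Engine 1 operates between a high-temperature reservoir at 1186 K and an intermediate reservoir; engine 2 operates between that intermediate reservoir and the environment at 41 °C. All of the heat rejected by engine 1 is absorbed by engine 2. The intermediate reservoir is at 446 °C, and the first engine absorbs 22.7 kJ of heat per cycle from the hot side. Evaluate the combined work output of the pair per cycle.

T_C = 41 °C → 41 + 273.15 = 314.15 K.
Two reversible stages in series are equivalent to a single Carnot engine between T_H and T_C, so η_total = 1 − T_C/T_H = 1 − 314.15/1186.00 = 0.7351.
W_total = η_total · Q_H = 0.7351 × 22.7 = 16.69 kJ.

W_total ≈ 16.69 kJ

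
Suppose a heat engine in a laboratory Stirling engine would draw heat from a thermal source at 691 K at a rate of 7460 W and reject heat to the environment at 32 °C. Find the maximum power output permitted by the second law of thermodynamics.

Ẇ_max ≈ 4166 W

T_C = 32 °C → 32 + 273.15 = 305.15 K.
No engine can exceed the Carnot limit: η_max = 1 − T_C/T_H = 1 − 305.15/691.00 = 0.5584.
W_max = η_max · Q_H = 0.5584 × 7460 = 4166 W.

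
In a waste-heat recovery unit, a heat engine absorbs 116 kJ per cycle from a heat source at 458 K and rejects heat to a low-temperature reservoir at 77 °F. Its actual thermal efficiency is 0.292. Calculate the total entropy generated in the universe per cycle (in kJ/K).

T_C = 77 °F → (77 − 32) × 5/9 = 25.00 °C = 298.15 K.
W = η·Q_H = 0.292 × 116 = 33.87 kJ, so Q_C = Q_H − W = 82.13 kJ.
The hot reservoir loses entropy Q_H/T_H = 116/458.00 = 0.2533 kJ/K; the cold reservoir gains Q_C/T_C = 82.13/298.15 = 0.2755 kJ/K.
ΔS_univ = −Q_H/T_H + Q_C/T_C = 0.0222 kJ/K (> 0, since η = 0.292 < η_Carnot = 0.349).

ΔS_univ ≈ 0.0222 kJ/K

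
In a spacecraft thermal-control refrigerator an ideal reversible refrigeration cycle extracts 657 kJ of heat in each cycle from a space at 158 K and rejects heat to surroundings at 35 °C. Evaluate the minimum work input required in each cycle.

W_in ≈ 624.4 kJ

T_H = 35 °C → 35 + 273.15 = 308.15 K.
For a reversible refrigerator, COP_R = T_C/(T_H − T_C) = 158.00/150.15 = 1.0523.
W = Q_C/COP_R = 657/1.0523 = 624.4 kJ.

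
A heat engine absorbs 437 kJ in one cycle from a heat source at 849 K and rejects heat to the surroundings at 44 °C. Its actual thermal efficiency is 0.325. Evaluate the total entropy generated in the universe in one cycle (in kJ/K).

T_C = 44 °C → 44 + 273.15 = 317.15 K.
W = η·Q_H = 0.325 × 437 = 142.0 kJ, so Q_C = Q_H − W = 295.0 kJ.
The hot reservoir loses entropy Q_H/T_H = 437/849.00 = 0.5147 kJ/K; the cold reservoir gains Q_C/T_C = 295.0/317.15 = 0.9301 kJ/K.
ΔS_univ = −Q_H/T_H + Q_C/T_C = 0.415 kJ/K (> 0, since η = 0.325 < η_Carnot = 0.626).

ΔS_univ ≈ 0.415 kJ/K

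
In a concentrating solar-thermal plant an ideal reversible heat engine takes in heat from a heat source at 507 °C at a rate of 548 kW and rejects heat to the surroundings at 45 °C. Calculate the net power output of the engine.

T_H = 507 °C → 507 + 273.15 = 780.15 K.
T_C = 45 °C → 45 + 273.15 = 318.15 K.
Since the cycle is reversible, η = 1 − T_C/T_H = 1 − 318.15/780.15 = 0.5922.
W = η·Q_H = 0.5922 × 548 = 324.5 kW.

Ẇ ≈ 324.5 kW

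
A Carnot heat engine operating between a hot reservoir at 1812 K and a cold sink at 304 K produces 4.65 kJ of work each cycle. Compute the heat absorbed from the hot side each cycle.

Q_H ≈ 5.59 kJ

Since the cycle is reversible, η = 1 − T_C/T_H = 1 − 304.00/1812.00 = 0.8322.
Q_H = W/η = 4.65/0.8322 = 5.59 kJ.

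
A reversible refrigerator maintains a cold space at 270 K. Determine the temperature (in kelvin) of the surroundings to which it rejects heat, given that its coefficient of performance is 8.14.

COP_R = T_C/(T_H − T_C) ⇒ T_H = T_C·(1 + 1/COP_R) = 270.00 × (1 + 1/8.14) = 303.2 K.

T_H ≈ 303.2 K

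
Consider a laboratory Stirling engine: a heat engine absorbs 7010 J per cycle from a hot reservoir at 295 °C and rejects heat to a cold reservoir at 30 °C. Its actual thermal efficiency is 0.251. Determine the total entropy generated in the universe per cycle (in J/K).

ΔS_univ ≈ 4.98 J/K

T_H = 295 °C → 295 + 273.15 = 568.15 K.
T_C = 30 °C → 30 + 273.15 = 303.15 K.
W = η·Q_H = 0.251 × 7010 = 1760 J, so Q_C = Q_H − W = 5250 J.
The hot reservoir loses entropy Q_H/T_H = 7010/568.15 = 12.34 J/K; the cold reservoir gains Q_C/T_C = 5250/303.15 = 17.32 J/K.
ΔS_univ = −Q_H/T_H + Q_C/T_C = 4.98 J/K (> 0, since η = 0.251 < η_Carnot = 0.466).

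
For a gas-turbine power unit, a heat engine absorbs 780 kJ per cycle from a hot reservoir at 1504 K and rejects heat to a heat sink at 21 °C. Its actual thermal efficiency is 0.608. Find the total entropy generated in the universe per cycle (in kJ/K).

T_C = 21 °C → 21 + 273.15 = 294.15 K.
W = η·Q_H = 0.608 × 780 = 474.2 kJ, so Q_C = Q_H − W = 305.8 kJ.
Entropy balance on the reservoirs: −Q_H/T_H = -0.5186 kJ/K, +Q_C/T_C = 1.039 kJ/K.
ΔS_univ = −Q_H/T_H + Q_C/T_C = 0.521 kJ/K (> 0, since η = 0.608 < η_Carnot = 0.804).

ΔS_univ ≈ 0.521 kJ/K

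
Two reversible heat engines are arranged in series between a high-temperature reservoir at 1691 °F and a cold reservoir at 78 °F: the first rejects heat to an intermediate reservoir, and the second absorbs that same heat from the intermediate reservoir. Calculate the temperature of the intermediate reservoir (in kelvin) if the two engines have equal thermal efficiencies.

T_H = 1691 °F → (1691 − 32) × 5/9 = 921.67 °C = 1194.82 K.
T_C = 78 °F → (78 − 32) × 5/9 = 25.56 °C = 298.71 K.
Equal efficiencies require 1 − T_m/T_H = 1 − T_C/T_m, i.e. T_m/T_H = T_C/T_m, so T_m = √(T_H·T_C) = √(1194.82 × 298.71) = 597 K.

T_m ≈ 597 K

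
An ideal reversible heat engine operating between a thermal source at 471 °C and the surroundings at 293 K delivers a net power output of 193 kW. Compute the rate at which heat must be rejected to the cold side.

T_H = 471 °C → 471 + 273.15 = 744.15 K.
η_rev = 1 − T_C/T_H = 1 − 293.00/744.15 = 0.6063.
Since Q_C/Q_H = T_C/T_H and Q_H = W/η, Q_C = W·T_C/(T_H − T_C) = 193 × 293.00/451.15 = 125 kW.

Q̇_C ≈ 125 kW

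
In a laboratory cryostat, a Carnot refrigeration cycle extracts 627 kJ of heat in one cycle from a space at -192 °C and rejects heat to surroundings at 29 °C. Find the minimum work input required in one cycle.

T_H = 29 °C → 29 + 273.15 = 302.15 K.
T_C = -192 °C → -192 + 273.15 = 81.15 K.
The reversible coefficient of performance is COP_R = T_C/(T_H − T_C) = 81.15/221.00 = 0.3672.
W = Q_C/COP_R = 627/0.3672 = 1710 kJ.

W_in ≈ 1710 kJ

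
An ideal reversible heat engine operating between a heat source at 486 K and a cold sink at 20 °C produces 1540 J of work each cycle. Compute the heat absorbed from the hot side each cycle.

T_C = 20 °C → 20 + 273.15 = 293.15 K.
Since the cycle is reversible, η = 1 − T_C/T_H = 1 − 293.15/486.00 = 0.3968.
Q_H = W/η = 1540/0.3968 = 3881 J.

Q_H ≈ 3881 J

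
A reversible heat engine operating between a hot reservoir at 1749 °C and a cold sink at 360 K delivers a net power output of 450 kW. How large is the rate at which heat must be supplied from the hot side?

T_H = 1749 °C → 1749 + 273.15 = 2022.15 K.
For a reversible engine, η = 1 − T_C/T_H = 1 − 360.00/2022.15 = 0.8220.
Q_H = W/η = 450/0.8220 = 547 kW.

Q̇_H ≈ 547 kW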